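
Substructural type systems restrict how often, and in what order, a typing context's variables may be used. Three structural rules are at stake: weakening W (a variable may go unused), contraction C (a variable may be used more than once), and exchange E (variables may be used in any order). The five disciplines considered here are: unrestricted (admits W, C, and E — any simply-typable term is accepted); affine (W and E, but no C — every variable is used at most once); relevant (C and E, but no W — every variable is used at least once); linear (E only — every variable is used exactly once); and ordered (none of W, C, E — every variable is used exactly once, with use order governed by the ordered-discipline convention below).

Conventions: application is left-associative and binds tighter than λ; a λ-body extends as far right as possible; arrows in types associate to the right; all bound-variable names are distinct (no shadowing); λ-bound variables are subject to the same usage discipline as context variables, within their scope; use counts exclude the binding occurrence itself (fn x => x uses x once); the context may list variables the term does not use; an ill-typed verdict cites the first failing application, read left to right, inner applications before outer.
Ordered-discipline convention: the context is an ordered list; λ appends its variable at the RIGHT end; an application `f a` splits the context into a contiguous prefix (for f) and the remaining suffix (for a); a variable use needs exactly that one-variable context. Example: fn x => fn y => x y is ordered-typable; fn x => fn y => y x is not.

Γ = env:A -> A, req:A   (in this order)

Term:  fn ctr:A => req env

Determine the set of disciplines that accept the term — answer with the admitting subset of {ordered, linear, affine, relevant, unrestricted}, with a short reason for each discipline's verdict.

admitting disciplines: none
use counts: env=1; req=1; ctr (bound)=0
order of uses: req, env
typing: ill-typed: applying a non-function (A)
ordered: ✗, a type mismatch blocks all five
linear: ✗, the type mismatch rejects it
affine: ✗, not simply typable
relevant: ✗, fails simple typing
unrestricted: ✗, a type mismatch blocks all five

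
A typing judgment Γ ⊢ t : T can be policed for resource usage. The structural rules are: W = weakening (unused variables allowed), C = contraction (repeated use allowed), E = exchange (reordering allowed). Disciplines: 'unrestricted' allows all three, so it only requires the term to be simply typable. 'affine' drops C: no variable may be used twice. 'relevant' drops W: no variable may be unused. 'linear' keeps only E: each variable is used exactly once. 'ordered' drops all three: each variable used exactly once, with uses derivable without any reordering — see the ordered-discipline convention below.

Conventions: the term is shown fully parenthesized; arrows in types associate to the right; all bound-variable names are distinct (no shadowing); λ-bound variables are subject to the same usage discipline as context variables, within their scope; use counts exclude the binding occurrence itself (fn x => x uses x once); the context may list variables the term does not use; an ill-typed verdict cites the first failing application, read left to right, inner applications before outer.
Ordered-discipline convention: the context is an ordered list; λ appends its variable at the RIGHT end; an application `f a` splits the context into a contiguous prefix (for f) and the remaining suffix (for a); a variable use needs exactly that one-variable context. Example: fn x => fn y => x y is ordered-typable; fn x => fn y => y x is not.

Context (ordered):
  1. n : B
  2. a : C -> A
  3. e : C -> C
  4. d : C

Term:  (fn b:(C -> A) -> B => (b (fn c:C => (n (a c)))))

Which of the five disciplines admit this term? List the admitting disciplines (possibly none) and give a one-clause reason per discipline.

admitted in: none
counts: n ×1; a ×1; e ×0; d ×0; b [bound] ×1; c [bound] ×1
use order (left to right): b, n, a, c
typing: ill-typed: non-function type B applied to an argument
ordered: ✗, not simply typable
linear: ✗, fails simple typing
affine: ✗, a type mismatch blocks all five
relevant: ✗, the type mismatch rejects it
unrestricted: ✗, not simply typable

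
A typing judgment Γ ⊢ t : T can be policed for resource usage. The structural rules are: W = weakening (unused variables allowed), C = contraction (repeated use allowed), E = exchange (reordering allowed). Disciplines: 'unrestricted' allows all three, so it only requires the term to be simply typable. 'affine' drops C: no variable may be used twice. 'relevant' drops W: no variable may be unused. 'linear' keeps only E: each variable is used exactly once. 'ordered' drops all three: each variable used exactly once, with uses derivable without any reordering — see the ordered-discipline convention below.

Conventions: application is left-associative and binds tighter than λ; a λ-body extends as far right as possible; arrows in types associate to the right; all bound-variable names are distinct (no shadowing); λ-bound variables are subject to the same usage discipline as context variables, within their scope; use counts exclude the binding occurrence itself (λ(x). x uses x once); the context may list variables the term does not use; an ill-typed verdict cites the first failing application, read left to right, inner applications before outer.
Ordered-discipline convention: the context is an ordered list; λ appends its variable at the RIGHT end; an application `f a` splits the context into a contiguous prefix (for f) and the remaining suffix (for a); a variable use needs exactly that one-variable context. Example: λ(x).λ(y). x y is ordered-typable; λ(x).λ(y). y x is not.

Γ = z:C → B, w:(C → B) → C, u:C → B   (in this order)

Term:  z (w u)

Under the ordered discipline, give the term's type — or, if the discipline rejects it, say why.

term : B
usage: z: 1; w: 1; u: 1
left-to-right use order: z, w, u
typing: well-typed — term : B
across the five disciplines: ordered ✓ · linear ✓ · affine ✓ · relevant ✓ · unrestricted ✓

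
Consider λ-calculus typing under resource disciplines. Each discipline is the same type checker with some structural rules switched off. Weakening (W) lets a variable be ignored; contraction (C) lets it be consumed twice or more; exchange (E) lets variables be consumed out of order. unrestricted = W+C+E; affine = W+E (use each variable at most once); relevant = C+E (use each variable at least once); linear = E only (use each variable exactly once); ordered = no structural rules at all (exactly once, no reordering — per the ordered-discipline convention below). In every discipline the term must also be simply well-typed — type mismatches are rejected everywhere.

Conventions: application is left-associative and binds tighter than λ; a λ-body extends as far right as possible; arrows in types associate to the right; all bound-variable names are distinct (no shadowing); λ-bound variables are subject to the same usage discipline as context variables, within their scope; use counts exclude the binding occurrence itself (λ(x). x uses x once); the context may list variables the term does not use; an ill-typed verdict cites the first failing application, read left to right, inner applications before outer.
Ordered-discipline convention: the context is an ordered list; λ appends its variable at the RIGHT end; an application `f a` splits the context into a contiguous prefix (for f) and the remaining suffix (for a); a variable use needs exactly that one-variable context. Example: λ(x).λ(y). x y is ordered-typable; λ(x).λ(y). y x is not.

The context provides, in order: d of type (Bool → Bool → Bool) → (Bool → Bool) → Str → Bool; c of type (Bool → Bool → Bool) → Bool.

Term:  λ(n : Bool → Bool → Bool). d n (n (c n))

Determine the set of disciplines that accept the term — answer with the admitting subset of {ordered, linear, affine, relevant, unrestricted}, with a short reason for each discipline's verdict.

accepted by: relevant, unrestricted
counts: d: 1×, c: 1×, n [bound]: 3×
uses in reading order: d, n, n, c, n
typing: ✓ — (Bool → Bool → Bool) → Str → Bool
ordered: ✗, needs contraction — n ×3
linear: ✗, needs contraction — n ×3
affine: ✗, needs contraction — n ×3
relevant: ✓, d, c, n: all used, weakening unneeded
unrestricted: ✓, type-checks ((Bool → Bool → Bool) → Str → Bool) and nothing is barred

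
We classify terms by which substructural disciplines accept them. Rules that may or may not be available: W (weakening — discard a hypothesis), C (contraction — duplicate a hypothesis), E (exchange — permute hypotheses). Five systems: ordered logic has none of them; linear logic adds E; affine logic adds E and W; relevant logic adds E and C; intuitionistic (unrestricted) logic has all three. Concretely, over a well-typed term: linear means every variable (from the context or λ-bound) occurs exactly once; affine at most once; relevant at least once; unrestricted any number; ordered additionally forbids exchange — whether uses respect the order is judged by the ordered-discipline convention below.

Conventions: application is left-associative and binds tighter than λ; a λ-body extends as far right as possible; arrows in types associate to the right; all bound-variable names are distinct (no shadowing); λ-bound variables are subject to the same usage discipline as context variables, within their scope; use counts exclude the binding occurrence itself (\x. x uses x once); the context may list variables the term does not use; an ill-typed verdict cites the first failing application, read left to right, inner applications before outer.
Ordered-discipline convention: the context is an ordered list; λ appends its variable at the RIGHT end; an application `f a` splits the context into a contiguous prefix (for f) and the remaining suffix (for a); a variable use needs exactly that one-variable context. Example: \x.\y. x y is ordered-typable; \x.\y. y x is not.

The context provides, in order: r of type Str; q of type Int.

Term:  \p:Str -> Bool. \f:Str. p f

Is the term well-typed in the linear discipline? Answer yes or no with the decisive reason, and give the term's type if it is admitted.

no — unused: r, q — weakening required
variable uses: r: 0×; q: 0×; p (bound): 1×; f (bound): 1×
uses in reading order: p, f
typing: well-typed at (Str -> Bool) -> Str -> Bool
across the five disciplines: ordered ✗ | linear ✗ | affine ✓ | relevant ✗ | unrestricted ✓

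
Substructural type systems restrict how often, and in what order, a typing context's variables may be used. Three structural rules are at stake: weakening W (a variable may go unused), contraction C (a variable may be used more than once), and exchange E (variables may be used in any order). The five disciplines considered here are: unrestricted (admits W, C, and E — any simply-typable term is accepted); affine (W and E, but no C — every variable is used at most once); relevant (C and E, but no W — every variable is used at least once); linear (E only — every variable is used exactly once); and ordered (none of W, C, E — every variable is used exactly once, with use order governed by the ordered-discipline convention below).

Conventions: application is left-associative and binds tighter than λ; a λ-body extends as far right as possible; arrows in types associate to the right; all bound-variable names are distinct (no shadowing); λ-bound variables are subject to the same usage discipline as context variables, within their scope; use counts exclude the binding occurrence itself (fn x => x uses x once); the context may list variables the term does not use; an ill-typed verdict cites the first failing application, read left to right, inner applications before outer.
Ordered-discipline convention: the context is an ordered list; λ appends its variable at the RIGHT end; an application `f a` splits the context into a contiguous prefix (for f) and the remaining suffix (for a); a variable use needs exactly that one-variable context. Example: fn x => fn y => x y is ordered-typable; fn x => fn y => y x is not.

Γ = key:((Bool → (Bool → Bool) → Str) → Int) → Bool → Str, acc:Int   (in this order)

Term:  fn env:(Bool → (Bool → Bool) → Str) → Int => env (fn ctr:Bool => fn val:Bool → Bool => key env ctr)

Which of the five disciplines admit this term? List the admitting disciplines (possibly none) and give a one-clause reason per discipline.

admitted by: unrestricted
usage: key ×1; acc ×0; env [bound] ×2; ctr [bound] ×1; val [bound] ×0
left-to-right use order: env, key, env, ctr
typing: ✓ — ((Bool → (Bool → Bool) → Str) → Int) → Int
ordered: ✗, env ×2 used more than once (contraction); needs weakening: acc, val unused
linear: ✗, env ×2 used more than once (contraction); needs weakening: acc, val unused
affine: ✗, env ×2 used more than once (contraction)
relevant: ✗, needs weakening: acc, val unused
unrestricted: ✓, simply typable at ((Bool → (Bool → Bool) → Str) → Int) → Int; W, C, E all held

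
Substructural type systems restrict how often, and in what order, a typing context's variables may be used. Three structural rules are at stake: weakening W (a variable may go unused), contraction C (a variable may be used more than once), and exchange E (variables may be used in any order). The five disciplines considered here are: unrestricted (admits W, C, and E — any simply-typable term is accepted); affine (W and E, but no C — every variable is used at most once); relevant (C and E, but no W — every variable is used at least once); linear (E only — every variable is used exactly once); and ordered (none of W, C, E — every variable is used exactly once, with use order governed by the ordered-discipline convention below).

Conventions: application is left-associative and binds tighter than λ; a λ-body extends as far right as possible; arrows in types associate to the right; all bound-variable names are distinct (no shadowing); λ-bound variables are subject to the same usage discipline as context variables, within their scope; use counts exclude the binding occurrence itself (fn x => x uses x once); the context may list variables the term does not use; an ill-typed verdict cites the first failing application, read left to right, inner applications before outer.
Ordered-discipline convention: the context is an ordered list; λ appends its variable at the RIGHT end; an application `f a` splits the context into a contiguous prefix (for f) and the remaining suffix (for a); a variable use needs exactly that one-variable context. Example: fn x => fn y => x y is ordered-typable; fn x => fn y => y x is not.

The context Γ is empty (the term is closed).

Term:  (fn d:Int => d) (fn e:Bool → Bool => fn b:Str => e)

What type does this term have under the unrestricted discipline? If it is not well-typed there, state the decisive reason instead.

not well-typed under unrestricted — not simply typable
use counts: d (λ-bound): 1×; e (λ-bound): 1×; b (λ-bound): 0×
use order (left to right): d, e
typing: ill-typed: an application expects Int but receives (Bool → Bool) → Str → Bool → Bool
summary: ordered ✗ | linear ✗ | affine ✗ | relevant ✗ | unrestricted ✗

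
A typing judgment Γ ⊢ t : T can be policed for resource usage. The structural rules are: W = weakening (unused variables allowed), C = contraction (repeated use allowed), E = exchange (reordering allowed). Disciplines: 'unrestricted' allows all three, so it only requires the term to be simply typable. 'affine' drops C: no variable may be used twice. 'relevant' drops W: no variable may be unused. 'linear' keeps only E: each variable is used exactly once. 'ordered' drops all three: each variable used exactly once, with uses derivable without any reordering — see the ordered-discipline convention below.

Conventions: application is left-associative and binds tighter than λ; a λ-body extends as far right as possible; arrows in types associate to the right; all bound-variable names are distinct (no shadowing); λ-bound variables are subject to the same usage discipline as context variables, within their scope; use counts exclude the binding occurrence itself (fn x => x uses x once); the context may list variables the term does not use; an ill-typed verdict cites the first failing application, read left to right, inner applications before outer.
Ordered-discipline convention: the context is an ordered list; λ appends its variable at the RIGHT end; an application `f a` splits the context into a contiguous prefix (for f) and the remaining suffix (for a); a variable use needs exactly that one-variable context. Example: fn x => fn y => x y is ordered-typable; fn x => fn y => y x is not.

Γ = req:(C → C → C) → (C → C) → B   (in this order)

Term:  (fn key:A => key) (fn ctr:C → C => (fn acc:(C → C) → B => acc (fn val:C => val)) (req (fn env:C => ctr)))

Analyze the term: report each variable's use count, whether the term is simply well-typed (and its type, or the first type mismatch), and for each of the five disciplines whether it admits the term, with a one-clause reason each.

counts: req: 1, key (bound): 1, ctr (bound): 1, acc (bound): 1, val (bound): 1, env (bound): 0
uses in reading order: key, acc, val, req, ctr
typing: ill-typed: argument of type (C → C) → B where A is required
ordered ✗ (the type mismatch rejects it)
linear ✗ (not simply typable)
affine ✗ (fails simple typing)
relevant ✗ (a type mismatch blocks all five)
unrestricted ✗ (the type mismatch rejects it)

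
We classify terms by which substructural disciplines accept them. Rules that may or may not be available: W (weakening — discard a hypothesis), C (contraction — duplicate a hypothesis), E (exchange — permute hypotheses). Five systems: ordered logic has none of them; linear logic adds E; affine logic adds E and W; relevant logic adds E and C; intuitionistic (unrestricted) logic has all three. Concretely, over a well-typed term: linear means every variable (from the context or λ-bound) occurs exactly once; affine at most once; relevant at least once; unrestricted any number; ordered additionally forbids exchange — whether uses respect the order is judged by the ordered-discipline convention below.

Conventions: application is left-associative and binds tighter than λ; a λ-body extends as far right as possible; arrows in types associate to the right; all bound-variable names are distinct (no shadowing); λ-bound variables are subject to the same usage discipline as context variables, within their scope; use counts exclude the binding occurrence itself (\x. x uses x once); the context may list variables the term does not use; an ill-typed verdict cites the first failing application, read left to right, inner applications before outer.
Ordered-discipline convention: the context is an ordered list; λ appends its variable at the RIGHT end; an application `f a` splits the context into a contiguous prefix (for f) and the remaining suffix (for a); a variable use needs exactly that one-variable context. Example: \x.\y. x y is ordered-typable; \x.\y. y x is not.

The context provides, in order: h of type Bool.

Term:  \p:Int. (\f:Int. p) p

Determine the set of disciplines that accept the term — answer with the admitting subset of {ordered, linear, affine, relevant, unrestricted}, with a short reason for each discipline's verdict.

admitted by: unrestricted
usage: h=0; p (λ-bound)=2; f (λ-bound)=0
uses in reading order: p, p
typing: well-typed — term : Int → Int
ordered: ✗, needs contraction — p ×2; unused: h, f — weakening required
linear: ✗, needs contraction — p ×2; unused: h, f — weakening required
affine: ✗, needs contraction — p ×2
relevant: ✗, unused: h, f — weakening required
unrestricted: ✓, simply typable at Int → Int; W, C, E all held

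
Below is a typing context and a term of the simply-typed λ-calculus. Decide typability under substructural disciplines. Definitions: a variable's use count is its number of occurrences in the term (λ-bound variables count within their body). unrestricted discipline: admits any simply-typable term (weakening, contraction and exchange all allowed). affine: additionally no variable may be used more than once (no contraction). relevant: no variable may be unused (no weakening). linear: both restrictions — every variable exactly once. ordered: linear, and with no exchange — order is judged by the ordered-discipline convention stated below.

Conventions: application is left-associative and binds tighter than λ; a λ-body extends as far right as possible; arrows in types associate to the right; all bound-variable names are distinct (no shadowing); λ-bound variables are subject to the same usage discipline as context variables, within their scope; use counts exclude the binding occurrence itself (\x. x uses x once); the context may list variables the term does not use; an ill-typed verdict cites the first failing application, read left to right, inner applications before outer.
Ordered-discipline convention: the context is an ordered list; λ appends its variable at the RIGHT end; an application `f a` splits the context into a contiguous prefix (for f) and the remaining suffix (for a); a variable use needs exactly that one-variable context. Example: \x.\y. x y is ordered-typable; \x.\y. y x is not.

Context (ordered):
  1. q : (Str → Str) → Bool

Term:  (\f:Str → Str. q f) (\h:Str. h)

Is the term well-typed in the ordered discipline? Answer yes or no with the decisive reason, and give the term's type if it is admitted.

yes — single-use (q, f, h), ordered derivation ok; term : Bool
usage: q: 1; f [bound]: 1; h [bound]: 1
left-to-right use order: q, f, h
typing: the term checks, with type Bool
all disciplines: ordered ✓ | linear ✓ | affine ✓ | relevant ✓ | unrestricted ✓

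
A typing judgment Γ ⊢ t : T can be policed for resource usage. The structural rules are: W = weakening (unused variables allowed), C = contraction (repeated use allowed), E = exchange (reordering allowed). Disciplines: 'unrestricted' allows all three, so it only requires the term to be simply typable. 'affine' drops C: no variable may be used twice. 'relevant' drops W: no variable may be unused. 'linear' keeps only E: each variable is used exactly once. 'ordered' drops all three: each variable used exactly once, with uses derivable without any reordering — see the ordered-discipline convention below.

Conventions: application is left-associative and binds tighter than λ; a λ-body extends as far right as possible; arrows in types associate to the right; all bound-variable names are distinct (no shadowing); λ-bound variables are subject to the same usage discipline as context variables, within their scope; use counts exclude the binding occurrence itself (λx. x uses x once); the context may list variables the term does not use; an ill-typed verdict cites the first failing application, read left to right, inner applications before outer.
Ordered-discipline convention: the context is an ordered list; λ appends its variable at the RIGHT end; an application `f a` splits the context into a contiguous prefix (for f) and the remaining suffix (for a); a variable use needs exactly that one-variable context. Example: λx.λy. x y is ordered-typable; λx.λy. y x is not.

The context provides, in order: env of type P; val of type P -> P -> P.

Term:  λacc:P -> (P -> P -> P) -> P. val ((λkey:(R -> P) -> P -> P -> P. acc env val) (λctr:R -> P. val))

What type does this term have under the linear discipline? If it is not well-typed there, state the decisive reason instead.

not well-typed under linear — val ×3 used more than once (contraction); key, ctr left unused
counts: env: 1; val: 3; acc (λ-bound): 1; key (λ-bound): 0; ctr (λ-bound): 0
order of uses: val, acc, env, val, val
typing: well-typed — term : (P -> (P -> P -> P) -> P) -> P -> P
all disciplines: ordered ✗; linear ✗; affine ✗; relevant ✗; unrestricted ✓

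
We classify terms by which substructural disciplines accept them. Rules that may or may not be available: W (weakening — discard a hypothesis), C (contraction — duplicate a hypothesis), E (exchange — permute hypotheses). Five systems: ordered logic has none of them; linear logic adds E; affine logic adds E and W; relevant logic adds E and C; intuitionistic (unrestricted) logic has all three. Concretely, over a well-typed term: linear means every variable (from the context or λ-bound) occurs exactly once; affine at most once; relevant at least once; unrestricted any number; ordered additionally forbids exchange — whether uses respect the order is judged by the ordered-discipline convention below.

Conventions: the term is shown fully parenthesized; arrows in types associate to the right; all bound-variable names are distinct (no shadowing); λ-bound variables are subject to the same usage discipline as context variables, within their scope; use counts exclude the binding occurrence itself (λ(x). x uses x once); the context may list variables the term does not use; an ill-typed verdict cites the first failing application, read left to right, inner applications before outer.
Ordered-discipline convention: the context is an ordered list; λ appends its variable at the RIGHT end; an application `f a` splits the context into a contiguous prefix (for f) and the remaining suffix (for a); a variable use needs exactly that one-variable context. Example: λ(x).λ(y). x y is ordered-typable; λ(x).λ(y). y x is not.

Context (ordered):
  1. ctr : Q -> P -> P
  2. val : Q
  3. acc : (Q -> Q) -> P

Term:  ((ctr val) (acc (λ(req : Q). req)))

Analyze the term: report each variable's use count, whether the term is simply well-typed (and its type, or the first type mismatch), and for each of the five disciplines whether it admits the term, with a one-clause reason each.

usage: ctr: 1×; val: 1×; acc: 1×; req [bound]: 1×
order of uses: ctr, val, acc, req
typing: well-typed at P
ordered ✓ (ctr, val, acc, req once each; derivable with no W/C/E)
linear ✓ (each of ctr, val, acc, req used exactly once)
affine ✓ (no duplicate uses among ctr, val, acc, req)
relevant ✓ (none of ctr, val, acc, req goes unused)
unrestricted ✓ (typability at P is all that's needed)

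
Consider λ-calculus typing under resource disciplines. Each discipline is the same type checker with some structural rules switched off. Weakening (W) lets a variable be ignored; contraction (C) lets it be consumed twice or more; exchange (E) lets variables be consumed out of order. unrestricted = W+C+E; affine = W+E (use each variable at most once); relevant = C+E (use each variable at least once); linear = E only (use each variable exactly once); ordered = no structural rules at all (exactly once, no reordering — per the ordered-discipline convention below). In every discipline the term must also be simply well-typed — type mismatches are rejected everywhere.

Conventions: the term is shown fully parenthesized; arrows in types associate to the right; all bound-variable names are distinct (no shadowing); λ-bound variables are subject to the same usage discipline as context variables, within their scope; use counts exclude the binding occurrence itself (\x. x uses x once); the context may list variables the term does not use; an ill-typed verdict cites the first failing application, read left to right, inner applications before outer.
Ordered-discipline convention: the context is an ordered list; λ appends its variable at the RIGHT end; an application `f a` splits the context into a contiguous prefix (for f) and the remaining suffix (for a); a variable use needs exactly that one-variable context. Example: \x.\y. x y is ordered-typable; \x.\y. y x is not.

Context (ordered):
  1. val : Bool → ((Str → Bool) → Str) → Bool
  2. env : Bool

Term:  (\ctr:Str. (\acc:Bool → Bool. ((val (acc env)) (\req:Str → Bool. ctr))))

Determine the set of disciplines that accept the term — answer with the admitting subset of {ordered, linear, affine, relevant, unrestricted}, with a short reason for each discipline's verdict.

admitted by: affine, unrestricted
usage: val ×1, env ×1, ctr [bound] ×1, acc [bound] ×1, req [bound] ×0
uses in reading order: val, acc, env, ctr
typing: ✓ — Str → (Bool → Bool) → Bool
ordered ✗ (req never used (weakening))
linear ✗ (req never used (weakening))
affine ✓ (no duplicate uses among val, env, ctr, acc, req)
relevant ✗ (req never used (weakening))
unrestricted ✓ (type-checks (Str → (Bool → Bool) → Bool) and nothing is barred)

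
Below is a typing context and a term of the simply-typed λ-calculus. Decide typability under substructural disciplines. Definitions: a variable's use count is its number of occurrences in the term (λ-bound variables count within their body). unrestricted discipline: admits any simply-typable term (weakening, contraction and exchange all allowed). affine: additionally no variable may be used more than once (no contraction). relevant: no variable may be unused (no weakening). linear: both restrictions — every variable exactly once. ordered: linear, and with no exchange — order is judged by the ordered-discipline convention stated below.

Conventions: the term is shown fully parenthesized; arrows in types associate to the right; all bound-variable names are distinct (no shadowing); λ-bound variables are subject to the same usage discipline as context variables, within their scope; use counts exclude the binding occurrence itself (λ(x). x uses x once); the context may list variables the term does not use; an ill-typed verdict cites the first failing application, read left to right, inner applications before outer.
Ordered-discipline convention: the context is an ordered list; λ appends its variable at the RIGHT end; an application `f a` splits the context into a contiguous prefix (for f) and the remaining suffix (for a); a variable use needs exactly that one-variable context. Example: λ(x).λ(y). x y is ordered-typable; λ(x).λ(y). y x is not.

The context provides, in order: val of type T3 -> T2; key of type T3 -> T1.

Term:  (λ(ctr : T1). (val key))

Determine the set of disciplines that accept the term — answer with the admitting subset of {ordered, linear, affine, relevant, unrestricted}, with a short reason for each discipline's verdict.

admitting disciplines: none
usage: val: 1; key: 1; ctr (λ-bound): 0
left-to-right use order: val, key
typing: ill-typed: a function awaiting T3 gets T3 -> T1
ordered: ✗, not simply typable
linear: ✗, fails simple typing
affine: ✗, a type mismatch blocks all five
relevant: ✗, the type mismatch rejects it
unrestricted: ✗, not simply typable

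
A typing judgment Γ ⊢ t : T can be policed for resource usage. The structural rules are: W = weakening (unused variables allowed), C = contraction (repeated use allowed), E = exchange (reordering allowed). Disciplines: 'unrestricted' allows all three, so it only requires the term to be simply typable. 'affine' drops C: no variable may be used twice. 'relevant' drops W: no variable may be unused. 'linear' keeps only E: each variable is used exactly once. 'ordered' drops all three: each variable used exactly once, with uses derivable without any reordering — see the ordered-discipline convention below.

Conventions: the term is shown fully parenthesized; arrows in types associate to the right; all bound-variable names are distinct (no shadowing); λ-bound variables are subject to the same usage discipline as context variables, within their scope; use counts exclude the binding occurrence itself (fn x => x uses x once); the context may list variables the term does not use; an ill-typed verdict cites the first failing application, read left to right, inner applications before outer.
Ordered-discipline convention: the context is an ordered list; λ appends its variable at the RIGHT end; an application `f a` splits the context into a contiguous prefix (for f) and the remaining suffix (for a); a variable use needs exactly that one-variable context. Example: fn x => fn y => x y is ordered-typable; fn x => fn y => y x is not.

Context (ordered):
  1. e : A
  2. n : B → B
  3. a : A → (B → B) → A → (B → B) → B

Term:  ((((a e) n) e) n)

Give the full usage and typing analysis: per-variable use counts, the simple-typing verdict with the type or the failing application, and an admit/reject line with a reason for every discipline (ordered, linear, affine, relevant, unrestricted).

variable uses: e: 2; n: 2; a: 1
uses in reading order: a, e, n, e, n
typing: well-typed — term : B
ordered: ✗, uses contraction: e ×2, n ×2
linear: ✗, uses contraction: e ×2, n ×2
affine: ✗, uses contraction: e ×2, n ×2
relevant: ✓, at least one use each (e, n, a)
unrestricted: ✓, type-checks (B) and nothing is barred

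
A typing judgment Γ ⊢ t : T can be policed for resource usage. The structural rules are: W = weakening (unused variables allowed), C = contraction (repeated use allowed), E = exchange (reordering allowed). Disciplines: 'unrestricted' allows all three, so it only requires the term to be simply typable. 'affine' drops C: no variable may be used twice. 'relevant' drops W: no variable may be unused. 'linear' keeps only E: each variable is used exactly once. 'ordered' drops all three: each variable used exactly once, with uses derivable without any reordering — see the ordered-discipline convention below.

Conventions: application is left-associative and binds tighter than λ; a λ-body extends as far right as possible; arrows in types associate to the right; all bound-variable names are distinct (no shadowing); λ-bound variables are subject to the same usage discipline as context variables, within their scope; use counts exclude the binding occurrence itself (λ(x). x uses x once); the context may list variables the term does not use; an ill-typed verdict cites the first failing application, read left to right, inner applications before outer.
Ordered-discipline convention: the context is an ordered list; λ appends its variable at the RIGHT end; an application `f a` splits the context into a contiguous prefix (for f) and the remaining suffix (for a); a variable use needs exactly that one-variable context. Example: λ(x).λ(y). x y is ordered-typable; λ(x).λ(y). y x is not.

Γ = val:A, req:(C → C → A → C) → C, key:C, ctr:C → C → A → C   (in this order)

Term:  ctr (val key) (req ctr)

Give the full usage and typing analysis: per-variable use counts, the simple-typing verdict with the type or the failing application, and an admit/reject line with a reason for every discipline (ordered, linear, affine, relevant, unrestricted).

counts: val: 1×; req: 1×; key: 1×; ctr: 2×
left-to-right use order: ctr, val, key, req, ctr
typing: ill-typed: applying a non-function (A)
ordered: ✗, the type mismatch rejects it
linear: ✗, not simply typable
affine: ✗, fails simple typing
relevant: ✗, a type mismatch blocks all five
unrestricted: ✗, the type mismatch rejects it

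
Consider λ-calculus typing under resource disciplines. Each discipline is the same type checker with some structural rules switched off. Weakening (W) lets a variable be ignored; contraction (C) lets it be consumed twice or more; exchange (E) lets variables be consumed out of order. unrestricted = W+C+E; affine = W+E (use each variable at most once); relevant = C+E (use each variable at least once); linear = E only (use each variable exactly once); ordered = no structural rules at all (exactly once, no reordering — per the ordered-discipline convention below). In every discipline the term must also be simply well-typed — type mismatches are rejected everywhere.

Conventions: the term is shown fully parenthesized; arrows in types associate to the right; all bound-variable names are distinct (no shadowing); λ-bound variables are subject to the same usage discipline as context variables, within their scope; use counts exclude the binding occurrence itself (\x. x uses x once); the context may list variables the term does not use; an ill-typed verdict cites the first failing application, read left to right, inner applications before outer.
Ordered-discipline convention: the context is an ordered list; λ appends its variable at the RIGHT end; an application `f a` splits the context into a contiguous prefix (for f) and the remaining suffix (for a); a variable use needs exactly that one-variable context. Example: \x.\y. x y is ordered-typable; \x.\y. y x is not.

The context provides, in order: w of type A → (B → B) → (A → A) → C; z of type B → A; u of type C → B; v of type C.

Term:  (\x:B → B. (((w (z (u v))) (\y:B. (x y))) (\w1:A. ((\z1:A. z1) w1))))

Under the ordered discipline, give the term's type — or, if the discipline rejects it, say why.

term : (B → B) → C
counts: w: 1×, z: 1×, u: 1×, v: 1×, x [bound]: 1×, y [bound]: 1×, w1 [bound]: 1×, z1 [bound]: 1×
uses in reading order: w, z, u, v, x, y, z1, w1
typing: ✓ — (B → B) → C
summary: ordered ✓ | linear ✓ | affine ✓ | relevant ✓ | unrestricted ✓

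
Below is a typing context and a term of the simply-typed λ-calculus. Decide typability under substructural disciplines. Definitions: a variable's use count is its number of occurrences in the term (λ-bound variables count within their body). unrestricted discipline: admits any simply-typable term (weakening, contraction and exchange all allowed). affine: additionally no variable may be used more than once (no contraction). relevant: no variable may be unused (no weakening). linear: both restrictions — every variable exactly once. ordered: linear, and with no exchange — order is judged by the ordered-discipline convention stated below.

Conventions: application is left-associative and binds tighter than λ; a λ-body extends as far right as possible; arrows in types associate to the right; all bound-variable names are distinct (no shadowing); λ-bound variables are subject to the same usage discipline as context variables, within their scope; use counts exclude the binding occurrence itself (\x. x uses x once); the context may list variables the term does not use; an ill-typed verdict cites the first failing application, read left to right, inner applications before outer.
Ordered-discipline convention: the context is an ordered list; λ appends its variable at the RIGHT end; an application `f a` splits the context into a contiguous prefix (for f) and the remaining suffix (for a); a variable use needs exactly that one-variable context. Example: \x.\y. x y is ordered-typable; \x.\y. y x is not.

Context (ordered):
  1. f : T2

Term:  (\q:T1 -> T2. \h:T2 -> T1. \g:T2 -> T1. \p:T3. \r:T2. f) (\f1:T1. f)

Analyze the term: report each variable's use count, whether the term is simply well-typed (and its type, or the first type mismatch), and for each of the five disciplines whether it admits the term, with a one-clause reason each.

usage: f=2, q (λ-bound)=0, h (λ-bound)=0, g (λ-bound)=0, p (λ-bound)=0, r (λ-bound)=0, f1 (λ-bound)=0
uses in reading order: f, f
typing: ✓ — (T2 -> T1) -> (T2 -> T1) -> T3 -> T2 -> T2
ordered: ✗, uses contraction: f ×2; unused: q, h, g, p, r, f1 — weakening required
linear: ✗, uses contraction: f ×2; unused: q, h, g, p, r, f1 — weakening required
affine: ✗, uses contraction: f ×2
relevant: ✗, unused: q, h, g, p, r, f1 — weakening required
unrestricted: ✓, typability at (T2 -> T1) -> (T2 -> T1) -> T3 -> T2 -> T2 is all that's needed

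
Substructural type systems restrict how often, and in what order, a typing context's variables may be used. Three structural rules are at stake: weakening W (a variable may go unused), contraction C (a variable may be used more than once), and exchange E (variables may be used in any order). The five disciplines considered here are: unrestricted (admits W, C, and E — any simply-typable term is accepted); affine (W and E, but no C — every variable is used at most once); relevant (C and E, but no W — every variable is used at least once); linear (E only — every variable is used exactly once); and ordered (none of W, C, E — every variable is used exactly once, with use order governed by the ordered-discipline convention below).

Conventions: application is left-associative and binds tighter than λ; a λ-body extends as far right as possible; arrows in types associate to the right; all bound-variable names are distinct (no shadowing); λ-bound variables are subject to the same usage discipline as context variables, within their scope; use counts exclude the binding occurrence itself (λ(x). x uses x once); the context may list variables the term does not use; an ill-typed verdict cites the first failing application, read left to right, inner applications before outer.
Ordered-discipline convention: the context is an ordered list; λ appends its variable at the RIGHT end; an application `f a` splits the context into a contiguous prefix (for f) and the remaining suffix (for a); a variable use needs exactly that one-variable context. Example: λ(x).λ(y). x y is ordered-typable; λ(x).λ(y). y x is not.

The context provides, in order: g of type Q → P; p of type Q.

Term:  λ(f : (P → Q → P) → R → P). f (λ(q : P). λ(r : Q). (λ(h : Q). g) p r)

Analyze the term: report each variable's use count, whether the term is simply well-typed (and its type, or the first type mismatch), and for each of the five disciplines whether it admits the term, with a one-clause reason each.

counts: g: 1×, p: 1×, f (bound): 1×, q (bound): 0×, r (bound): 1×, h (bound): 0×
use order (left to right): f, g, p, r
typing: well-typed — term : ((P → Q → P) → R → P) → R → P
ordered: ✗, q, h never used (weakening)
linear: ✗, q, h never used (weakening)
affine: ✓, no duplicate uses among g, p, f, q, r, h
relevant: ✗, q, h never used (weakening)
unrestricted: ✓, typability at ((P → Q → P) → R → P) → R → P is all that's needed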